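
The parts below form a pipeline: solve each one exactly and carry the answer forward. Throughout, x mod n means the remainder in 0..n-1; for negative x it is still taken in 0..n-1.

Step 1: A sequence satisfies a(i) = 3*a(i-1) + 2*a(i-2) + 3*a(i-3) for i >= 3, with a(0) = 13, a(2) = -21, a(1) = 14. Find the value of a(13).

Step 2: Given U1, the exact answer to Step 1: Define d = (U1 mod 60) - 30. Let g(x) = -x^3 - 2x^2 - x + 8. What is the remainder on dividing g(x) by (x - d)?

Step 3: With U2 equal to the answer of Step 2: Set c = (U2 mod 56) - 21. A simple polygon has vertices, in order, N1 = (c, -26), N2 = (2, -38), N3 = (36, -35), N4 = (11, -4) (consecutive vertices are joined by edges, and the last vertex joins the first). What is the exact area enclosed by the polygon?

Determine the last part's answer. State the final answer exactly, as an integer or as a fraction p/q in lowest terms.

Step 1: a(3) = 3*(-21) + 2*(14) + 3*(13) = 4; iterating: a(3)=4, a(4)=12, a(5)=-19, a(6)=-21, a(7)=-65, a(8)=-294, a(9)=-1075, a(10)=-4008, a(11)=-15056, a(12)=-56409, a(13)=-211363; answer -211363
Step 2: U1 = -211363; d = -13; remainder = value at the root: -1*(-13)^3 - 2*(-13)^2 - 1*(-13)^1 + 8 = (2197) + (-338) + (13) + (8) = 1880; answer 1880
Step 3: U2 = 1880; c = 11; cross terms: (11*-38 - 2*-26)=-366, (2*-35 - 36*-38)=1298, (36*-4 - 11*-35)=241, (11*-26 - 11*-4)=-242; twice the area = |931| = 931; area = 931/2; answer 931/2

931/2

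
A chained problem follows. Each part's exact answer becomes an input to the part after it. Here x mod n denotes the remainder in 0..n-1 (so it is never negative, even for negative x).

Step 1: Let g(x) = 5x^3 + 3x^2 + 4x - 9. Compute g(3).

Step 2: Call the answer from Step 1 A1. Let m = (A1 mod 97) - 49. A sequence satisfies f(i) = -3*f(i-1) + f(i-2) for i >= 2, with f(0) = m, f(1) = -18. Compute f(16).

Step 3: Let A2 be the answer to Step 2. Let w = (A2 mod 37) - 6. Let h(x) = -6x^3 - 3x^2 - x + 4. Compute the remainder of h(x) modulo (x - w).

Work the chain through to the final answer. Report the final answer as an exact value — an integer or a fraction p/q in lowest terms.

-10808

Step 1: 5*(3)^3 + 3*(3)^2 + 4*(3)^1 - 9 = (135) + (27) + (12) + (-9) = 165; answer 165
Step 2: A1 = 165; m = 19; f(2) = -3*(-18) + 1*(19) = 73; iterating: f(2)=73, f(3)=-237, f(4)=784, f(5)=-2589, f(6)=8551, f(7)=-28242, f(8)=93277, f(9)=-308073, f(10)=1017496, f(11)=-3360561, f(12)=11099179, f(13)=-36658098, f(14)=121073473, f(15)=-399878517, f(16)=1320709024; answer 1320709024
Step 3: A2 = 1320709024; w = 12; remainder = value at the root: -6*(12)^3 - 3*(12)^2 - 1*(12)^1 + 4 = (-10368) + (-432) + (-12) + (4) = -10808; answer -10808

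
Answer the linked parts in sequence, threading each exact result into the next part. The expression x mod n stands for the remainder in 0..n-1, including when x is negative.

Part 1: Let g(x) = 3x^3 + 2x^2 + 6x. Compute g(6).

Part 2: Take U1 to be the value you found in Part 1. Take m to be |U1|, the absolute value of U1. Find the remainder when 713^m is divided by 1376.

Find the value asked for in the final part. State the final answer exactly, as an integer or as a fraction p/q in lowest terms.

1

Part 1: 3*(6)^3 + 2*(6)^2 + 6*(6)^1 = (648) + (72) + (36) = 756; answer 756
Part 2: U1 = 756; m = 756; squarings mod 1376: 713^1=713, 713^2=625, 713^4=1217, 713^8=513, 713^16=353, 713^32=769, 713^64=1057, 713^128=1313, 713^256=1217, 713^512=513; 713^756 = 713^4 * 713^16 * 713^32 * 713^64 * 713^128 * 713^512 = 1 (mod 1376); answer 1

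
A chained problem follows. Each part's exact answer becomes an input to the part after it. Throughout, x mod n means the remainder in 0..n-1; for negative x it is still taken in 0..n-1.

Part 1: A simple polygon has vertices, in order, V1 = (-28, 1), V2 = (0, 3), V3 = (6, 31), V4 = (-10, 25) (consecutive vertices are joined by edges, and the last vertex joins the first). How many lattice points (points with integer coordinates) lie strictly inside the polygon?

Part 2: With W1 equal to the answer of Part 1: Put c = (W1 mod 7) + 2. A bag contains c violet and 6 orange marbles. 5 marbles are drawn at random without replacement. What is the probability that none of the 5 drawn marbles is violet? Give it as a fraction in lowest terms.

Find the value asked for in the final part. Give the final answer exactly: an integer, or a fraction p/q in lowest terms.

1/21

Part 1: cross terms: (-28*3 - 0*1)=-84, (0*31 - 6*3)=-18, (6*25 - -10*31)=460, (-10*1 - -28*25)=690; twice the area = |1048| = 1048; area = 524; boundary points = 2 + 2 + 2 + 6 = 12; strictly interior points = area - boundary/2 + 1 = 519; answer 519
Part 2: W1 = 519; c = 3; total draws C(9,5) = 126; favorable C(6,5) = 6; P = 1/21; answer 1/21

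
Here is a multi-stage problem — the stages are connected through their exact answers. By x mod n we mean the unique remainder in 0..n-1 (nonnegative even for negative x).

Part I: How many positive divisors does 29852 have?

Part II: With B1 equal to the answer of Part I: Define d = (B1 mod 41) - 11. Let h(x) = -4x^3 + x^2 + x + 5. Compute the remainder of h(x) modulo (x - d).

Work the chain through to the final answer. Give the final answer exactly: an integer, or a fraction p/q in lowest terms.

Part I: 29852 = 2^2 * 17 * 439; number of divisors = (2+1) * (1+1) * (1+1) = 12; answer 12
Part II: B1 = 12; d = 1; remainder = value at the root: -4*(1)^3 + 1*(1)^2 + 1*(1)^1 + 5 = (-4) + (1) + (1) + (5) = 3; answer 3

3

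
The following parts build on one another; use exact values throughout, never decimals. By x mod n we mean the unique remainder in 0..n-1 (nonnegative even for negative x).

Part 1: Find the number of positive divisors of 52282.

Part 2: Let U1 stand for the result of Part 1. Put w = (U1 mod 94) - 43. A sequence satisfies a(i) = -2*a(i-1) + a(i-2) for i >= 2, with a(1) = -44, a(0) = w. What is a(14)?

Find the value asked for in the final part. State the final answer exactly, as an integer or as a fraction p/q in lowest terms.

2249429

Part 1: 52282 = 2 * 26141; number of divisors = (1+1) * (1+1) = 4; answer 4
Part 2: U1 = 4; w = -39; a(2) = -2*(-44) + 1*(-39) = 49; iterating: a(2)=49, a(3)=-142, a(4)=333, a(5)=-808, a(6)=1949, a(7)=-4706, a(8)=11361, a(9)=-27428, a(10)=66217, a(11)=-159862, a(12)=385941, a(13)=-931744, a(14)=2249429; answer 2249429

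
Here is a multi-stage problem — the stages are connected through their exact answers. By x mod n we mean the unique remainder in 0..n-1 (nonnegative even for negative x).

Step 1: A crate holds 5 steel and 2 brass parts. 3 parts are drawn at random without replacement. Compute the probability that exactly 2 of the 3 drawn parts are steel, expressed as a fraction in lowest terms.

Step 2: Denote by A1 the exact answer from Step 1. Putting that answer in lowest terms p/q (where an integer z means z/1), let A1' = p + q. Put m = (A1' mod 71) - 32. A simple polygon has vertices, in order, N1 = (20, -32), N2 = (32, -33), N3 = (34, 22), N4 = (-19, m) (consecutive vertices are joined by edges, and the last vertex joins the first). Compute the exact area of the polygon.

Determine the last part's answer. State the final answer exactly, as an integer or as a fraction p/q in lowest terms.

1461

Step 1: total draws C(7,3) = 35; favorable C(5,2)*C(2,1) = 20; P = 4/7; answer 4/7
Step 2: A1 = 4/7; threaded value p + q = 11; m = -21; cross terms: (20*-33 - 32*-32)=364, (32*22 - 34*-33)=1826, (34*-21 - -19*22)=-296, (-19*-32 - 20*-21)=1028; twice the area = |2922| = 2922; area = 1461; answer 1461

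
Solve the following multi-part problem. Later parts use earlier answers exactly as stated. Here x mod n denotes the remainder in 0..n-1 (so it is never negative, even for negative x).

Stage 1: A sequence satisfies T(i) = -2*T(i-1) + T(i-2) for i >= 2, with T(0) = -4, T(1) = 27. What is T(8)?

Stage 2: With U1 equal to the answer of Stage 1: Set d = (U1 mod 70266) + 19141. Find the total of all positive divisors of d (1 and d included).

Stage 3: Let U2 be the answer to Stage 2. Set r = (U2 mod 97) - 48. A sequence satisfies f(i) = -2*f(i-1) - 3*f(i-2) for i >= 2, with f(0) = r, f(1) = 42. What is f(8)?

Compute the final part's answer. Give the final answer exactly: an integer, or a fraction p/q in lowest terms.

-2820

Stage 1: T(2) = -2*(27) + 1*(-4) = -58; iterating: T(2)=-58, T(3)=143, T(4)=-344, T(5)=831, T(6)=-2006, T(7)=4843, T(8)=-11692; answer -11692
Stage 2: U1 = -11692; d = 77715; 77715 = 3^2 * 5 * 11 * 157; sigma = (1 + 3 + 9) * (1 + 5) * (1 + 11) * (1 + 157) = 13 * 6 * 12 * 158 = 147888; answer 147888
Stage 3: U2 = 147888; r = 12; f(2) = -2*(42) - 3*(12) = -120; iterating: f(2)=-120, f(3)=114, f(4)=132, f(5)=-606, f(6)=816, f(7)=186, f(8)=-2820; answer -2820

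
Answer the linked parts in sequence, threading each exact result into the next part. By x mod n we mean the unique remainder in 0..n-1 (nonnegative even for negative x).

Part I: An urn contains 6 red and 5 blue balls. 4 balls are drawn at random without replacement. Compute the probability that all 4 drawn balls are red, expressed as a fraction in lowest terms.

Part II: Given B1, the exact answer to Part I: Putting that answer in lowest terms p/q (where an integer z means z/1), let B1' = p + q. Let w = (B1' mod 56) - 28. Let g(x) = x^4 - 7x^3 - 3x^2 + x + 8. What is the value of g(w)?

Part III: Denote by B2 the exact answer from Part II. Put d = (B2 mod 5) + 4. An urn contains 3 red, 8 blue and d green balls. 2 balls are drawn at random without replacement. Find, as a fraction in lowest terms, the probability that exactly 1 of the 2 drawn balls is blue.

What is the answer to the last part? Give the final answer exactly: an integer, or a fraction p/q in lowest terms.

Part I: total draws C(11,4) = 330; favorable C(6,4) = 15; P = 1/22; answer 1/22
Part II: B1 = 1/22; threaded value p + q = 23; w = -5; 1*(-5)^4 - 7*(-5)^3 - 3*(-5)^2 + 1*(-5)^1 + 8 = (625) + (875) + (-75) + (-5) + (8) = 1428; answer 1428
Part III: B2 = 1428; d = 7; total draws C(18,2) = 153; favorable C(8,1)*C(10,1) = 80; P = 80/153; answer 80/153

80/153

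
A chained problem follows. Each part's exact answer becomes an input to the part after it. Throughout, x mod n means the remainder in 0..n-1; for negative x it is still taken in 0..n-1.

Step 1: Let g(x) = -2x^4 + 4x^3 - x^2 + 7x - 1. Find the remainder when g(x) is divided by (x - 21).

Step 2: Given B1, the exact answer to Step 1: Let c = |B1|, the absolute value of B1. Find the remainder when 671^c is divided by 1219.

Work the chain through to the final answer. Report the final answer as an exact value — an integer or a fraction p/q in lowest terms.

Step 1: remainder = value at the root: -2*(21)^4 + 4*(21)^3 - 1*(21)^2 + 7*(21)^1 - 1 = (-388962) + (37044) + (-441) + (147) + (-1) = -352213; answer -352213
Step 2: B1 = -352213; c = 352213; squarings mod 1219: 671^1=671, 671^2=430, 671^4=831, 671^8=607, 671^16=311, 671^32=420, 671^64=864, 671^128=468, 671^256=823, 671^512=784, 671^1024=280, 671^2048=384, 671^4096=1176, 671^8192=630, 671^16384=725, 671^32768=236, 671^65536=841, 671^131072=261, 671^262144=1076; 671^352213 = 671^1 * 671^4 * 671^16 * 671^64 * 671^128 * 671^256 * 671^512 * 671^1024 * 671^2048 * 671^4096 * 671^16384 * 671^65536 * 671^262144 = 762 (mod 1219); answer 762

762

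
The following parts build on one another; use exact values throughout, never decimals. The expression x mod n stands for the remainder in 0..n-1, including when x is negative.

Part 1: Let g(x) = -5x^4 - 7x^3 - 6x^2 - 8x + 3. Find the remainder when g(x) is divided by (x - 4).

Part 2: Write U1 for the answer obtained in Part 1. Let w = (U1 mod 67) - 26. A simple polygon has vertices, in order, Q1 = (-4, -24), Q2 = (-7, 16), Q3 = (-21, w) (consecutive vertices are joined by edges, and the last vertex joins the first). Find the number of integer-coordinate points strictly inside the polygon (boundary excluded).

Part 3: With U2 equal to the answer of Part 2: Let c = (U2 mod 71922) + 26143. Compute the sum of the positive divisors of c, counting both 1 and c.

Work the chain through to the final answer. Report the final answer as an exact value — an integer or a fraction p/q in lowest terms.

Part 1: remainder = value at the root: -5*(4)^4 - 7*(4)^3 - 6*(4)^2 - 8*(4)^1 + 3 = (-1280) + (-448) + (-96) + (-32) + (3) = -1853; answer -1853
Part 2: U1 = -1853; w = -3; cross terms: (-4*16 - -7*-24)=-232, (-7*-3 - -21*16)=357, (-21*-24 - -4*-3)=492; twice the area = |617| = 617; area = 617/2; boundary points = 1 + 1 + 1 = 3; strictly interior points = area - boundary/2 + 1 = 308; answer 308
Part 3: U2 = 308; c = 26451; 26451 = 3^2 * 2939; sigma = (1 + 3 + 9) * (1 + 2939) = 13 * 2940 = 38220; answer 38220

38220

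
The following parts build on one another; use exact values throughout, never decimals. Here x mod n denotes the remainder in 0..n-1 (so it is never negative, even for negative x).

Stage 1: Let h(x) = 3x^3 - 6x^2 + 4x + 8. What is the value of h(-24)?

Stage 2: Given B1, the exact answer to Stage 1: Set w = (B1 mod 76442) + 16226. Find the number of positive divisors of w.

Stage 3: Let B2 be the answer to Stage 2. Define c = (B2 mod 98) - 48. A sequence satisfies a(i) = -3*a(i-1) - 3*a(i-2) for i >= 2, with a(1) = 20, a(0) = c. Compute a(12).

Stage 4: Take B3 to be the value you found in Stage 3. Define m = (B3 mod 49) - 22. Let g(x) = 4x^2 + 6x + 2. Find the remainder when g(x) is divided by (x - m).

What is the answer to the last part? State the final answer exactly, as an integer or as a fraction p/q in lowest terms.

Stage 1: 3*(-24)^3 - 6*(-24)^2 + 4*(-24)^1 + 8 = (-41472) + (-3456) + (-96) + (8) = -45016; answer -45016
Stage 2: B1 = -45016; w = 47652; 47652 = 2^2 * 3 * 11 * 19^2; number of divisors = (2+1) * (1+1) * (1+1) * (2+1) = 36; answer 36
Stage 3: B2 = 36; c = -12; a(2) = -3*(20) - 3*(-12) = -24; iterating: a(2)=-24, a(3)=12, a(4)=36, a(5)=-144, a(6)=324, a(7)=-540, a(8)=648, a(9)=-324, a(10)=-972, a(11)=3888, a(12)=-8748; answer -8748
Stage 4: B3 = -8748; m = 1; remainder = value at the root: 4*(1)^2 + 6*(1)^1 + 2 = (4) + (6) + (2) = 12; answer 12

12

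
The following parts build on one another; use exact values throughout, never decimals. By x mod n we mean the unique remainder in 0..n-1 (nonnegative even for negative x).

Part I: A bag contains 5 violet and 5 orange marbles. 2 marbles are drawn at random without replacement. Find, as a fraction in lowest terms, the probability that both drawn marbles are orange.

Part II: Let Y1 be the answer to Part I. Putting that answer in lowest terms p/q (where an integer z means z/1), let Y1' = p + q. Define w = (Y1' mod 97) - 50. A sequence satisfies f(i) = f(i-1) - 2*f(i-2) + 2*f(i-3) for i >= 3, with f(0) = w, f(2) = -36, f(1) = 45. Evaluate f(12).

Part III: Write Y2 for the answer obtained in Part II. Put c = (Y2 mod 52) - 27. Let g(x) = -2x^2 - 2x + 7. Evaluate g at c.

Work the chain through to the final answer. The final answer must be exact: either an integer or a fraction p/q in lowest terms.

-1193

Part I: total draws C(10,2) = 45; favorable C(5,2) = 10; P = 2/9; answer 2/9
Part II: Y1 = 2/9; threaded value p + q = 11; w = -39; f(3) = 1*(-36) - 2*(45) + 2*(-39) = -204; iterating: f(3)=-204, f(4)=-42, f(5)=294, f(6)=-30, f(7)=-702, f(8)=-54, f(9)=1290, f(10)=-6, f(11)=-2694, f(12)=-102; answer -102
Part III: Y2 = -102; c = -25; -2*(-25)^2 - 2*(-25)^1 + 7 = (-1250) + (50) + (7) = -1193; answer -1193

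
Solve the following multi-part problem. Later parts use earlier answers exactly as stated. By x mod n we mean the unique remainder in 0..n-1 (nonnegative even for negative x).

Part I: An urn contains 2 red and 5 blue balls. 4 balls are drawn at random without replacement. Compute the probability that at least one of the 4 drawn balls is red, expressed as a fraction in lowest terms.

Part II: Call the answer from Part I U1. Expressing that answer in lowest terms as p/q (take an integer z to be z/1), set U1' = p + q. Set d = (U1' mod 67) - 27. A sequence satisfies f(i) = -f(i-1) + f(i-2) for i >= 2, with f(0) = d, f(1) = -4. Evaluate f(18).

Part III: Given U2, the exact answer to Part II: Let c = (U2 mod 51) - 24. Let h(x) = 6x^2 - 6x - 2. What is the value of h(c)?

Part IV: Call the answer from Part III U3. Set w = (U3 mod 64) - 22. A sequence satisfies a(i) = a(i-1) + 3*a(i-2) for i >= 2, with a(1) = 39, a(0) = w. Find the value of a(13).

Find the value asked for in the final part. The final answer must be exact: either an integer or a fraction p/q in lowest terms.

480231

Part I: total draws C(7,4) = 35; complement C(5,4) = 5; favorable 35 - 5 = 30; P = 6/7; answer 6/7
Part II: U1 = 6/7; threaded value p + q = 13; d = -14; f(2) = -1*(-4) + 1*(-14) = -10; iterating: f(2)=-10, f(3)=6, f(4)=-16, f(5)=22, f(6)=-38, f(7)=60, f(8)=-98, f(9)=158, f(10)=-256, f(11)=414, f(12)=-670, f(13)=1084, f(14)=-1754, f(15)=2838, f(16)=-4592, f(17)=7430, f(18)=-12022; answer -12022
Part III: U2 = -12022; c = -10; 6*(-10)^2 - 6*(-10)^1 - 2 = (600) + (60) + (-2) = 658; answer 658
Part IV: U3 = 658; w = -4; a(2) = 1*(39) + 3*(-4) = 27; iterating: a(2)=27, a(3)=144, a(4)=225, a(5)=657, a(6)=1332, a(7)=3303, a(8)=7299, a(9)=17208, a(10)=39105, a(11)=90729, a(12)=208044, a(13)=480231; answer 480231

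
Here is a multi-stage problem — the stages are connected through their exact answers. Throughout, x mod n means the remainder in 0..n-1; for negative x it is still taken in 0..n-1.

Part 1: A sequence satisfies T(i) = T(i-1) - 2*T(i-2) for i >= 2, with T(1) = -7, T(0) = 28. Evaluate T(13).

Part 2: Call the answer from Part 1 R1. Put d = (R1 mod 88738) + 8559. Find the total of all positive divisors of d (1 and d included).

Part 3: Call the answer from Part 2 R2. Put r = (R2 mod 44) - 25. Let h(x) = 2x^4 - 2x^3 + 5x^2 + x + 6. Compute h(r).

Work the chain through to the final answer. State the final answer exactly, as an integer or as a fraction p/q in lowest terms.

12

Part 1: T(2) = 1*(-7) - 2*(28) = -63; iterating: T(2)=-63, T(3)=-49, T(4)=77, T(5)=175, T(6)=21, T(7)=-329, T(8)=-371, T(9)=287, T(10)=1029, T(11)=455, T(12)=-1603, T(13)=-2513; answer -2513
Part 2: R1 = -2513; d = 94784; 94784 = 2^6 * 1481; sigma = (1 + 2 + 4 + 8 + 16 + 32 + 64) * (1 + 1481) = 127 * 1482 = 188214; answer 188214
Part 3: R2 = 188214; r = 1; 2*(1)^4 - 2*(1)^3 + 5*(1)^2 + 1*(1)^1 + 6 = (2) + (-2) + (5) + (1) + (6) = 12; answer 12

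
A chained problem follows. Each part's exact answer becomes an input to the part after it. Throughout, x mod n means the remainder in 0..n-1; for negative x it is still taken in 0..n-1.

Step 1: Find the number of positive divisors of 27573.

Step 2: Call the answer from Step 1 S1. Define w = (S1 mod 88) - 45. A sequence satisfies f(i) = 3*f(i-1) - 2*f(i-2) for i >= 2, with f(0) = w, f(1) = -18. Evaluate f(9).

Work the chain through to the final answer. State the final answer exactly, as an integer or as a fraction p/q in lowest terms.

5592

Step 1: 27573 = 3 * 7 * 13 * 101; number of divisors = (1+1) * (1+1) * (1+1) * (1+1) = 16; answer 16
Step 2: S1 = 16; w = -29; f(2) = 3*(-18) - 2*(-29) = 4; iterating: f(2)=4, f(3)=48, f(4)=136, f(5)=312, f(6)=664, f(7)=1368, f(8)=2776, f(9)=5592; answer 5592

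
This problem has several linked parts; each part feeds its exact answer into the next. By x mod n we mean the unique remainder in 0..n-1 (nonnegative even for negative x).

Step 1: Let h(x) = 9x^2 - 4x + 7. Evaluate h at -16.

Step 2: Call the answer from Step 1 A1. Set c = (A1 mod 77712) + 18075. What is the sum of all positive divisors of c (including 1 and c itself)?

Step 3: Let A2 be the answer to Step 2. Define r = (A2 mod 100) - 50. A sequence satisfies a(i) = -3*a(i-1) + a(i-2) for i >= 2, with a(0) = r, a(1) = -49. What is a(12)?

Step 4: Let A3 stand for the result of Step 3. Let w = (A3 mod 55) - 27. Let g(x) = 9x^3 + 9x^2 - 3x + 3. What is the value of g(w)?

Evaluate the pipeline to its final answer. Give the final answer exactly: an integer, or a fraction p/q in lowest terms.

Step 1: 9*(-16)^2 - 4*(-16)^1 + 7 = (2304) + (64) + (7) = 2375; answer 2375
Step 2: A1 = 2375; c = 20450; 20450 = 2 * 5^2 * 409; sigma = (1 + 2) * (1 + 5 + 25) * (1 + 409) = 3 * 31 * 410 = 38130; answer 38130
Step 3: A2 = 38130; r = -20; a(2) = -3*(-49) + 1*(-20) = 127; iterating: a(2)=127, a(3)=-430, a(4)=1417, a(5)=-4681, a(6)=15460, a(7)=-51061, a(8)=168643, a(9)=-556990, a(10)=1839613, a(11)=-6075829, a(12)=20067100; answer 20067100
Step 4: A3 = 20067100; w = -7; 9*(-7)^3 + 9*(-7)^2 - 3*(-7)^1 + 3 = (-3087) + (441) + (21) + (3) = -2622; answer -2622

-2622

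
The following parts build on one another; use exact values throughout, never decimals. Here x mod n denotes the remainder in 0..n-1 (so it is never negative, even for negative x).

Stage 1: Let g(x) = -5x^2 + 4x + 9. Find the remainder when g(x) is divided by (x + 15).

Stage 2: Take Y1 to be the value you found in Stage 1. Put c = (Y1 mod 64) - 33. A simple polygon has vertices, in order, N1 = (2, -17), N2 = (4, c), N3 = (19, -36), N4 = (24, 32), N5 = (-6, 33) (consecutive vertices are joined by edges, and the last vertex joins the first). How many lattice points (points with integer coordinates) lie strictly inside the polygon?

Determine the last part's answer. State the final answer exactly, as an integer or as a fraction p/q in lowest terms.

Stage 1: remainder = value at the root: -5*(-15)^2 + 4*(-15)^1 + 9 = (-1125) + (-60) + (9) = -1176; answer -1176
Stage 2: Y1 = -1176; c = 7; cross terms: (2*7 - 4*-17)=82, (4*-36 - 19*7)=-277, (19*32 - 24*-36)=1472, (24*33 - -6*32)=984, (-6*-17 - 2*33)=36; twice the area = |2297| = 2297; area = 2297/2; boundary points = 2 + 1 + 1 + 1 + 2 = 7; strictly interior points = area - boundary/2 + 1 = 1146; answer 1146

1146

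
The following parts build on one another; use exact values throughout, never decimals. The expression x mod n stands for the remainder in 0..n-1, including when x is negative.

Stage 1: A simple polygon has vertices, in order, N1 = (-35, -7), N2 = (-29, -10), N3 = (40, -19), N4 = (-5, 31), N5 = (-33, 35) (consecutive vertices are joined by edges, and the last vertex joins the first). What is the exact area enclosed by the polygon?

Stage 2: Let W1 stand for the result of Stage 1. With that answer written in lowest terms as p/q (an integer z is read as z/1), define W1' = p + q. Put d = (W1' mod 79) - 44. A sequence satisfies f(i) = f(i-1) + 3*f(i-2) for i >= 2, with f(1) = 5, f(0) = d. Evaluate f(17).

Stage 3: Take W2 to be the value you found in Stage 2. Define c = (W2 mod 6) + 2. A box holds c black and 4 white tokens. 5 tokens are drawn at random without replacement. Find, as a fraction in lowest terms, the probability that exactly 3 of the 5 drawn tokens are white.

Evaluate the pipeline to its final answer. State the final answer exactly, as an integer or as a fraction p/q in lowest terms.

2/11

Stage 1: cross terms: (-35*-10 - -29*-7)=147, (-29*-19 - 40*-10)=951, (40*31 - -5*-19)=1145, (-5*35 - -33*31)=848, (-33*-7 - -35*35)=1456; twice the area = |4547| = 4547; area = 4547/2; answer 4547/2
Stage 2: W1 = 4547/2; threaded value p + q = 4549; d = 2; f(2) = 1*(5) + 3*(2) = 11; iterating: f(2)=11, f(3)=26, f(4)=59, f(5)=137, f(6)=314, f(7)=725, f(8)=1667, f(9)=3842, f(10)=8843, f(11)=20369, f(12)=46898, f(13)=108005, f(14)=248699, f(15)=572714, f(16)=1318811, f(17)=3036953; answer 3036953
Stage 3: W2 = 3036953; c = 7; total draws C(11,5) = 462; favorable C(4,3)*C(7,2) = 84; P = 2/11; answer 2/11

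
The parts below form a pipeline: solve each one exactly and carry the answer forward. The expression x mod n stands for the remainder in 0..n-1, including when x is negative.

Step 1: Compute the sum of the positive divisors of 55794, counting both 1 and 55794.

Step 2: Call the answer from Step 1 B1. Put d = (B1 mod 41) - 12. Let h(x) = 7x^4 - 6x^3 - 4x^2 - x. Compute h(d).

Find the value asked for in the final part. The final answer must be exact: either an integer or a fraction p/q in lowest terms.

Step 1: 55794 = 2 * 3 * 17 * 547; sigma = (1 + 2) * (1 + 3) * (1 + 17) * (1 + 547) = 3 * 4 * 18 * 548 = 118368; answer 118368
Step 2: B1 = 118368; d = -11; 7*(-11)^4 - 6*(-11)^3 - 4*(-11)^2 - 1*(-11)^1 = (102487) + (7986) + (-484) + (11) = 110000; answer 110000

110000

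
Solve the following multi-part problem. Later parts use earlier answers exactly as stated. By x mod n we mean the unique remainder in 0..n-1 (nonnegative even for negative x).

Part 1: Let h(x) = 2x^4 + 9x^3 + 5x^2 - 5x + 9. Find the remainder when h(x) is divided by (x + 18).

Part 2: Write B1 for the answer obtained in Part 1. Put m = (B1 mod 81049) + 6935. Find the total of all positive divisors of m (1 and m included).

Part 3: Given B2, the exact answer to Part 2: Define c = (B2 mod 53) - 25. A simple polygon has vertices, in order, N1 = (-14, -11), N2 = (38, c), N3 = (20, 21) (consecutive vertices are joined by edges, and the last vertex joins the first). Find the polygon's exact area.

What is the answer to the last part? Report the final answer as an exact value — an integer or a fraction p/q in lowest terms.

645

Part 1: remainder = value at the root: 2*(-18)^4 + 9*(-18)^3 + 5*(-18)^2 - 5*(-18)^1 + 9 = (209952) + (-52488) + (1620) + (90) + (9) = 159183; answer 159183
Part 2: B1 = 159183; m = 85069; 85069 = 97 * 877; sigma = (1 + 97) * (1 + 877) = 98 * 878 = 86044; answer 86044
Part 3: B2 = 86044; c = 0; cross terms: (-14*0 - 38*-11)=418, (38*21 - 20*0)=798, (20*-11 - -14*21)=74; twice the area = |1290| = 1290; area = 645; answer 645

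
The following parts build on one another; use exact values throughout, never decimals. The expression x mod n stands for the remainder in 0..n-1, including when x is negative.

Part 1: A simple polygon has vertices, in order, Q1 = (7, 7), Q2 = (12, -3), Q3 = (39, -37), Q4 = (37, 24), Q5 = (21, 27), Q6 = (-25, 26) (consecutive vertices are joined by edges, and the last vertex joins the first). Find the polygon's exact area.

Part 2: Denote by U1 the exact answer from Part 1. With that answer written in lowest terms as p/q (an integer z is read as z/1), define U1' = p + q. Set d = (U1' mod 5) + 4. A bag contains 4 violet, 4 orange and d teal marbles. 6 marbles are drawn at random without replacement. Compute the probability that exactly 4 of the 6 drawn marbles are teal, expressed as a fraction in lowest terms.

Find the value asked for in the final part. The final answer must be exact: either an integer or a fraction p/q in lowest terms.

20/143

Part 1: cross terms: (7*-3 - 12*7)=-105, (12*-37 - 39*-3)=-327, (39*24 - 37*-37)=2305, (37*27 - 21*24)=495, (21*26 - -25*27)=1221, (-25*7 - 7*26)=-357; twice the area = |3232| = 3232; area = 1616; answer 1616
Part 2: U1 = 1616; threaded value p + q = 1617; d = 6; total draws C(14,6) = 3003; favorable C(6,4)*C(8,2) = 420; P = 20/143; answer 20/143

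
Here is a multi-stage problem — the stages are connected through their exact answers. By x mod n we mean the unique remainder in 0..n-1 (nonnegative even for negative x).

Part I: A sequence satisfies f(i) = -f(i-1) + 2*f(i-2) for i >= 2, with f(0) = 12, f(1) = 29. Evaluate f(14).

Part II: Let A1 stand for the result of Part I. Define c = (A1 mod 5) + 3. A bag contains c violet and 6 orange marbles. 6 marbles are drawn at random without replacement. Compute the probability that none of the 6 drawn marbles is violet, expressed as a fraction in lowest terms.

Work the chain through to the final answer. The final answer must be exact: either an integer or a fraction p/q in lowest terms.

1/84

Part I: f(2) = -1*(29) + 2*(12) = -5; iterating: f(2)=-5, f(3)=63, f(4)=-73, f(5)=199, f(6)=-345, f(7)=743, f(8)=-1433, f(9)=2919, f(10)=-5785, f(11)=11623, f(12)=-23193, f(13)=46439, f(14)=-92825; answer -92825
Part II: A1 = -92825; c = 3; total draws C(9,6) = 84; favorable C(6,6) = 1; P = 1/84; answer 1/84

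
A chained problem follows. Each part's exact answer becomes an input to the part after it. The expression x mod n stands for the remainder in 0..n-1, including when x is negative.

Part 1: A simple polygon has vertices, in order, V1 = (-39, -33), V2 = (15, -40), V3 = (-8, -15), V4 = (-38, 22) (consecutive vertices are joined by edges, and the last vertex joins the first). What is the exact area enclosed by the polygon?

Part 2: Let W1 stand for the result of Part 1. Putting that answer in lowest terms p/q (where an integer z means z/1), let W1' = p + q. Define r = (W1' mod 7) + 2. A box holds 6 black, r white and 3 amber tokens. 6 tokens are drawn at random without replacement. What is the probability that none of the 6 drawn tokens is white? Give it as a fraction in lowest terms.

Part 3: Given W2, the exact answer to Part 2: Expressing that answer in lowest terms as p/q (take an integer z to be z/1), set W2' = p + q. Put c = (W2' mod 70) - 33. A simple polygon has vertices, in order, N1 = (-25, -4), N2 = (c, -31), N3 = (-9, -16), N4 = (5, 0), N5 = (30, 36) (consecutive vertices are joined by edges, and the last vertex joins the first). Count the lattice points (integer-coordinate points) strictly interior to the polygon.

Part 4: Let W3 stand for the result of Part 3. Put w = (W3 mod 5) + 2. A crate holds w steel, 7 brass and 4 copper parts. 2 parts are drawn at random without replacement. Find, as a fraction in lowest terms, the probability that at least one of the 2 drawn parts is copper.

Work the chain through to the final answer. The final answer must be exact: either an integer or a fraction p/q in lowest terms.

Part 1: cross terms: (-39*-40 - 15*-33)=2055, (15*-15 - -8*-40)=-545, (-8*22 - -38*-15)=-746, (-38*-33 - -39*22)=2112; twice the area = |2876| = 2876; area = 1438; answer 1438
Part 2: W1 = 1438; threaded value p + q = 1439; r = 6; total draws C(15,6) = 5005; favorable C(9,6) = 84; P = 12/715; answer 12/715
Part 3: W2 = 12/715; threaded value p + q = 727; c = -6; cross terms: (-25*-31 - -6*-4)=751, (-6*-16 - -9*-31)=-183, (-9*0 - 5*-16)=80, (5*36 - 30*0)=180, (30*-4 - -25*36)=780; twice the area = |1608| = 1608; area = 804; boundary points = 1 + 3 + 2 + 1 + 5 = 12; strictly interior points = area - boundary/2 + 1 = 799; answer 799
Part 4: W3 = 799; w = 6; total draws C(17,2) = 136; complement C(13,2) = 78; favorable 136 - 78 = 58; P = 29/68; answer 29/68

29/68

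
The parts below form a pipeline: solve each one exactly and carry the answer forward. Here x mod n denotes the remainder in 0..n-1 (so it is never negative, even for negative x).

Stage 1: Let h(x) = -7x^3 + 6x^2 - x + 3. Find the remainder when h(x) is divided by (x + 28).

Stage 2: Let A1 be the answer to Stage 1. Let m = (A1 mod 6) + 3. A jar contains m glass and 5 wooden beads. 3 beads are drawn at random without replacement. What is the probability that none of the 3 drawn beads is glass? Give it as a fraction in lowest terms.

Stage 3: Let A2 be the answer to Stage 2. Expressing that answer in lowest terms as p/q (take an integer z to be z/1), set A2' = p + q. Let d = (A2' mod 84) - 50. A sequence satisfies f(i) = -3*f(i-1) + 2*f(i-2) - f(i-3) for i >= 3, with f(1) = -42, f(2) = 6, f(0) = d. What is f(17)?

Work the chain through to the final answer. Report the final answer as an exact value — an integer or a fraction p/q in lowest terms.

-7511285076

Stage 1: remainder = value at the root: -7*(-28)^3 + 6*(-28)^2 - 1*(-28)^1 + 3 = (153664) + (4704) + (28) + (3) = 158399; answer 158399
Stage 2: A1 = 158399; m = 8; total draws C(13,3) = 286; favorable C(5,3) = 10; P = 5/143; answer 5/143
Stage 3: A2 = 5/143; threaded value p + q = 148; d = 14; f(3) = -3*(6) + 2*(-42) - 1*(14) = -116; iterating: f(3)=-116, f(4)=402, f(5)=-1444, f(6)=5252, f(7)=-19046, f(8)=69086, f(9)=-250602, f(10)=909024, f(11)=-3297362, f(12)=11960736, f(13)=-43385956, f(14)=157376702, f(15)=-570862754, f(16)=2070727622, f(17)=-7511285076; answer -7511285076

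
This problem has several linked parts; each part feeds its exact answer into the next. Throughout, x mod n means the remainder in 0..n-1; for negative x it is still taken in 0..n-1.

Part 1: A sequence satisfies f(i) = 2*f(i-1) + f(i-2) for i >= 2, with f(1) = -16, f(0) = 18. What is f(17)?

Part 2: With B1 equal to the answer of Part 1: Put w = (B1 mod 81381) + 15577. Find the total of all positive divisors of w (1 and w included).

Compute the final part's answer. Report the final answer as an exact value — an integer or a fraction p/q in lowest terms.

Part 1: f(2) = 2*(-16) + 1*(18) = -14; iterating: f(2)=-14, f(3)=-44, f(4)=-102, f(5)=-248, f(6)=-598, f(7)=-1444, f(8)=-3486, f(9)=-8416, f(10)=-20318, f(11)=-49052, f(12)=-118422, f(13)=-285896, f(14)=-690214, f(15)=-1666324, f(16)=-4022862, f(17)=-9712048; answer -9712048
Part 2: B1 = -9712048; w = 69249; 69249 = 3 * 41 * 563; sigma = (1 + 3) * (1 + 41) * (1 + 563) = 4 * 42 * 564 = 94752; answer 94752

94752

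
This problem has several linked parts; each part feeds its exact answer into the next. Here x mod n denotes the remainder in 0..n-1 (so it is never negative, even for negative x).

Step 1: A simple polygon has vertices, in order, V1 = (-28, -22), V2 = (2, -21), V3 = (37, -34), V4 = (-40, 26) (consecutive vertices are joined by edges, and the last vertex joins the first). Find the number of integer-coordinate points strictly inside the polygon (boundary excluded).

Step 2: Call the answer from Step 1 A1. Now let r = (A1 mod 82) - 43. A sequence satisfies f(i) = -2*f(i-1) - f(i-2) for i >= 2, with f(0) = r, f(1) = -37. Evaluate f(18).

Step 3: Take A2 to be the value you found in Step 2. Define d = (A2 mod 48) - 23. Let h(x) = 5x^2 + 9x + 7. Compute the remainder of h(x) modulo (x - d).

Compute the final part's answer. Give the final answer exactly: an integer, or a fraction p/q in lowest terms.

331

Step 1: cross terms: (-28*-21 - 2*-22)=632, (2*-34 - 37*-21)=709, (37*26 - -40*-34)=-398, (-40*-22 - -28*26)=1608; twice the area = |2551| = 2551; area = 2551/2; boundary points = 1 + 1 + 1 + 12 = 15; strictly interior points = area - boundary/2 + 1 = 1269; answer 1269
Step 2: A1 = 1269; r = -4; f(2) = -2*(-37) - 1*(-4) = 78; iterating: f(2)=78, f(3)=-119, f(4)=160, f(5)=-201, f(6)=242, f(7)=-283, f(8)=324, f(9)=-365, f(10)=406, f(11)=-447, f(12)=488, f(13)=-529, f(14)=570, f(15)=-611, f(16)=652, f(17)=-693, f(18)=734; answer 734
Step 3: A2 = 734; d = -9; remainder = value at the root: 5*(-9)^2 + 9*(-9)^1 + 7 = (405) + (-81) + (7) = 331; answer 331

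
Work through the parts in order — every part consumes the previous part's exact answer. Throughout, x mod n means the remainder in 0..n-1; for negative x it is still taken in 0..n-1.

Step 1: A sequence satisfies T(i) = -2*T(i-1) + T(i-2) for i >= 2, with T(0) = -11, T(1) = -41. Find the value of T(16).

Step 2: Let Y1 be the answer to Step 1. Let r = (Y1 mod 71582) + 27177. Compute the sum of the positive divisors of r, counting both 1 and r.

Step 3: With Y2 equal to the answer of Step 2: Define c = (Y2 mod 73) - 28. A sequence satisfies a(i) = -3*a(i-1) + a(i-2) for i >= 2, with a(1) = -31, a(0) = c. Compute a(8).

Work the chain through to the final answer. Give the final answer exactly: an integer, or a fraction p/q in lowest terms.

111036

Step 1: T(2) = -2*(-41) + 1*(-11) = 71; iterating: T(2)=71, T(3)=-183, T(4)=437, T(5)=-1057, T(6)=2551, T(7)=-6159, T(8)=14869, T(9)=-35897, T(10)=86663, T(11)=-209223, T(12)=505109, T(13)=-1219441, T(14)=2943991, T(15)=-7107423, T(16)=17158837; answer 17158837
Step 2: Y1 = 17158837; r = 77916; 77916 = 2^2 * 3 * 43 * 151; sigma = (1 + 2 + 4) * (1 + 3) * (1 + 43) * (1 + 151) = 7 * 4 * 44 * 152 = 187264; answer 187264
Step 3: Y2 = 187264; c = -9; a(2) = -3*(-31) + 1*(-9) = 84; iterating: a(2)=84, a(3)=-283, a(4)=933, a(5)=-3082, a(6)=10179, a(7)=-33619, a(8)=111036; answer 111036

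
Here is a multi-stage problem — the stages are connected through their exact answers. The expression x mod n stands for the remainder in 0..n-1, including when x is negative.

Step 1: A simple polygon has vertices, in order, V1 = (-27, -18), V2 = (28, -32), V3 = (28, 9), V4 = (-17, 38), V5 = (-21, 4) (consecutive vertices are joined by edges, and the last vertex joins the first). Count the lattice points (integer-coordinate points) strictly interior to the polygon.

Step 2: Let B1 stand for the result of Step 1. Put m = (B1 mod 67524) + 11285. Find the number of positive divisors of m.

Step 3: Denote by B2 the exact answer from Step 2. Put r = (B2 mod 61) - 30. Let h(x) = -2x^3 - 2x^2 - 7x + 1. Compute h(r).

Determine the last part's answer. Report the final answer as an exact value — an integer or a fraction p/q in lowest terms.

Step 1: cross terms: (-27*-32 - 28*-18)=1368, (28*9 - 28*-32)=1148, (28*38 - -17*9)=1217, (-17*4 - -21*38)=730, (-21*-18 - -27*4)=486; twice the area = |4949| = 4949; area = 4949/2; boundary points = 1 + 41 + 1 + 2 + 2 = 47; strictly interior points = area - boundary/2 + 1 = 2452; answer 2452
Step 2: B1 = 2452; m = 13737; 13737 = 3 * 19 * 241; number of divisors = (1+1) * (1+1) * (1+1) = 8; answer 8
Step 3: B2 = 8; r = -22; -2*(-22)^3 - 2*(-22)^2 - 7*(-22)^1 + 1 = (21296) + (-968) + (154) + (1) = 20483; answer 20483

20483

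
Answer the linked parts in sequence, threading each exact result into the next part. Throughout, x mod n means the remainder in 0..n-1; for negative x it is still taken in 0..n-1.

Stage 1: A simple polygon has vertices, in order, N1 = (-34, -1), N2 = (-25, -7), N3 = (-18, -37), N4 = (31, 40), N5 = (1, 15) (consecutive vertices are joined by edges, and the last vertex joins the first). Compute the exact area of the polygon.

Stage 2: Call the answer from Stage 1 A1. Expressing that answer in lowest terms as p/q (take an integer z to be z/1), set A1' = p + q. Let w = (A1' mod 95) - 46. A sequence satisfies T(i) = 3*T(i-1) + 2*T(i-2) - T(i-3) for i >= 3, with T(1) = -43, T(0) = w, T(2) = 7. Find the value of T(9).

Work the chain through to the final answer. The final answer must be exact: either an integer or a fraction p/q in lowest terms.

-5263

Stage 1: cross terms: (-34*-7 - -25*-1)=213, (-25*-37 - -18*-7)=799, (-18*40 - 31*-37)=427, (31*15 - 1*40)=425, (1*-1 - -34*15)=509; twice the area = |2373| = 2373; area = 2373/2; answer 2373/2
Stage 2: A1 = 2373/2; threaded value p + q = 2375; w = -46; T(3) = 3*(7) + 2*(-43) - 1*(-46) = -19; iterating: T(3)=-19, T(4)=0, T(5)=-45, T(6)=-116, T(7)=-438, T(8)=-1501, T(9)=-5263; answer -5263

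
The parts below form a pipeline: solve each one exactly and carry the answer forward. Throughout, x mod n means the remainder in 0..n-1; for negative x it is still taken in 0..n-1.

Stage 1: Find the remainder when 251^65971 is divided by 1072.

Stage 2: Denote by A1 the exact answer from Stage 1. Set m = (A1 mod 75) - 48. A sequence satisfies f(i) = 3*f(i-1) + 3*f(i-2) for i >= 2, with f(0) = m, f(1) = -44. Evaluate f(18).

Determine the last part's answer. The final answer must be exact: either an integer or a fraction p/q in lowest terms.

Stage 1: squarings mod 1072: 251^1=251, 251^2=825, 251^4=977, 251^8=449, 251^16=65, 251^32=1009, 251^64=753, 251^128=993, 251^256=881, 251^512=33, 251^1024=17, 251^2048=289, 251^4096=977, 251^8192=449, 251^16384=65, 251^32768=1009, 251^65536=753; 251^65971 = 251^1 * 251^2 * 251^16 * 251^32 * 251^128 * 251^256 * 251^65536 = 899 (mod 1072); answer 899
Stage 2: A1 = 899; m = 26; f(2) = 3*(-44) + 3*(26) = -54; iterating: f(2)=-54, f(3)=-294, f(4)=-1044, f(5)=-4014, f(6)=-15174, f(7)=-57564, f(8)=-218214, f(9)=-827334, f(10)=-3136644, f(11)=-11891934, f(12)=-45085734, f(13)=-170933004, f(14)=-648056214, f(15)=-2456967654, f(16)=-9315071604, f(17)=-35316117774, f(18)=-133893568134; answer -133893568134

-133893568134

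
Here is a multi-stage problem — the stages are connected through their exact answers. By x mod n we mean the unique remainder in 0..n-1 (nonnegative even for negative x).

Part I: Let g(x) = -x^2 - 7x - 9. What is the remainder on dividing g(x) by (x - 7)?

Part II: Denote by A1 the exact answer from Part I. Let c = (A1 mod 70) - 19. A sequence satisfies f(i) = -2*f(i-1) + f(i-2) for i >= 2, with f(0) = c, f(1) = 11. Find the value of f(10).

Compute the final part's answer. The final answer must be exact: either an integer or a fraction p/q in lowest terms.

-12368

Part I: remainder = value at the root: -1*(7)^2 - 7*(7)^1 - 9 = (-49) + (-49) + (-9) = -107; answer -107
Part II: A1 = -107; c = 14; f(2) = -2*(11) + 1*(14) = -8; iterating: f(2)=-8, f(3)=27, f(4)=-62, f(5)=151, f(6)=-364, f(7)=879, f(8)=-2122, f(9)=5123, f(10)=-12368; answer -12368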